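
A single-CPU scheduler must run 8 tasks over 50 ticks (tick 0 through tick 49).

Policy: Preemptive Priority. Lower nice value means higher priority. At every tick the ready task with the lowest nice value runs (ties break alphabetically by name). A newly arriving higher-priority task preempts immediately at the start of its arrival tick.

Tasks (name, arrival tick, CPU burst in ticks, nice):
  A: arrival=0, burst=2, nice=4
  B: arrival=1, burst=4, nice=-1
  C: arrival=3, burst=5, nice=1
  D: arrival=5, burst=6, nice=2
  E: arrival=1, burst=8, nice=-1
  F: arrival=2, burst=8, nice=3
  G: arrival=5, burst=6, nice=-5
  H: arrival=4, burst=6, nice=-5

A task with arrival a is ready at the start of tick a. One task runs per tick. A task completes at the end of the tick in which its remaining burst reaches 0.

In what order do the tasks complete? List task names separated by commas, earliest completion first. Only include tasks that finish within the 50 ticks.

completion order = G, H, B, E, C, D, F, A

t=0: ready={A} → run A
t=1: ready={A,B,E} → run B
t=2: ready={A,B,E,F} → run B
t=3: ready={A,B,C,E,F} → run B
t=4: ready={A,B,C,E,F,H} → run H
t=5: ready={A,B,C,D,E,F,G,H} → run G
t=6: ready={A,B,C,D,E,F,G,H} → run G
t=7: ready={A,B,C,D,E,F,G,H} → run G
t=8: ready={A,B,C,D,E,F,G,H} → run G
t=9: ready={A,B,C,D,E,F,G,H} → run G
t=10: ready={A,B,C,D,E,F,G,H} → run G
t=11: ready={A,B,C,D,E,F,H} → run H
t=12: ready={A,B,C,D,E,F,H} → run H
t=13: ready={A,B,C,D,E,F,H} → run H
t=14: ready={A,B,C,D,E,F,H} → run H
t=15: ready={A,B,C,D,E,F,H} → run H
t=16: ready={A,B,C,D,E,F} → run B
t=17: ready={A,C,D,E,F} → run E
t=18: ready={A,C,D,E,F} → run E
t=19: ready={A,C,D,E,F} → run E
t=20: ready={A,C,D,E,F} → run E
t=21: ready={A,C,D,E,F} → run E
t=22: ready={A,C,D,E,F} → run E
t=23: ready={A,C,D,E,F} → run E
t=24: ready={A,C,D,E,F} → run E
t=25: ready={A,C,D,F} → run C
t=26: ready={A,C,D,F} → run C
t=27: ready={A,C,D,F} → run C
t=28: ready={A,C,D,F} → run C
t=29: ready={A,C,D,F} → run C
t=30: ready={A,D,F} → run D
t=31: ready={A,D,F} → run D
t=32: ready={A,D,F} → run D
t=33: ready={A,D,F} → run D
t=34: ready={A,D,F} → run D
t=35: ready={A,D,F} → run D
t=36: ready={A,F} → run F
t=37: ready={A,F} → run F
t=38: ready={A,F} → run F
t=39: ready={A,F} → run F
t=40: ready={A,F} → run F
t=41: ready={A,F} → run F
t=42: ready={A,F} → run F
t=43: ready={A,F} → run F
t=44: ready={A} → run A
t=45: (idle)
t=46: (idle)
t=47: (idle)
t=48: (idle)
t=49: (idle)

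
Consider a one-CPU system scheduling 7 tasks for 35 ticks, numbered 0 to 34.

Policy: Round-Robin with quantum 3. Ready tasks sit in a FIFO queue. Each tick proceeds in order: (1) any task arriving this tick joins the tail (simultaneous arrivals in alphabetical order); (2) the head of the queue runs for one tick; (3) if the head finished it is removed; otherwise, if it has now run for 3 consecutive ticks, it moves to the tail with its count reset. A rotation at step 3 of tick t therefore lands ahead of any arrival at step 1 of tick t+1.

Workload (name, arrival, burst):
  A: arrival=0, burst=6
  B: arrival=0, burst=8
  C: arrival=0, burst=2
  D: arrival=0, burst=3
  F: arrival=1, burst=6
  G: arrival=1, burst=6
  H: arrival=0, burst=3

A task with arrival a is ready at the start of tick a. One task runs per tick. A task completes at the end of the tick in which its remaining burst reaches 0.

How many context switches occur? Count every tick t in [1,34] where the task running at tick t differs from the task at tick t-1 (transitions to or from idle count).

context switches = 12

t=0: queue=[A,B,C,D,H] q_used=0 → run A
t=1: queue=[A,B,C,D,H,F,G] q_used=1 → run A
t=2: queue=[A,B,C,D,H,F,G] q_used=2 → run A
t=3: queue=[B,C,D,H,F,G,A] q_used=0 → run B
t=4: queue=[B,C,D,H,F,G,A] q_used=1 → run B
t=5: queue=[B,C,D,H,F,G,A] q_used=2 → run B
t=6: queue=[C,D,H,F,G,A,B] q_used=0 → run C
t=7: queue=[C,D,H,F,G,A,B] q_used=1 → run C
t=8: queue=[D,H,F,G,A,B] q_used=0 → run D
t=9: queue=[D,H,F,G,A,B] q_used=1 → run D
t=10: queue=[D,H,F,G,A,B] q_used=2 → run D
t=11: queue=[H,F,G,A,B] q_used=0 → run H
t=12: queue=[H,F,G,A,B] q_used=1 → run H
t=13: queue=[H,F,G,A,B] q_used=2 → run H
t=14: queue=[F,G,A,B] q_used=0 → run F
t=15: queue=[F,G,A,B] q_used=1 → run F
t=16: queue=[F,G,A,B] q_used=2 → run F
t=17: queue=[G,A,B,F] q_used=0 → run G
t=18: queue=[G,A,B,F] q_used=1 → run G
t=19: queue=[G,A,B,F] q_used=2 → run G
t=20: queue=[A,B,F,G] q_used=0 → run A
t=21: queue=[A,B,F,G] q_used=1 → run A
t=22: queue=[A,B,F,G] q_used=2 → run A
t=23: queue=[B,F,G] q_used=0 → run B
t=24: queue=[B,F,G] q_used=1 → run B
t=25: queue=[B,F,G] q_used=2 → run B
t=26: queue=[F,G,B] q_used=0 → run F
t=27: queue=[F,G,B] q_used=1 → run F
t=28: queue=[F,G,B] q_used=2 → run F
t=29: queue=[G,B] q_used=0 → run G
t=30: queue=[G,B] q_used=1 → run G
t=31: queue=[G,B] q_used=2 → run G
t=32: queue=[B] q_used=0 → run B
t=33: queue=[B] q_used=1 → run B
t=34: (idle)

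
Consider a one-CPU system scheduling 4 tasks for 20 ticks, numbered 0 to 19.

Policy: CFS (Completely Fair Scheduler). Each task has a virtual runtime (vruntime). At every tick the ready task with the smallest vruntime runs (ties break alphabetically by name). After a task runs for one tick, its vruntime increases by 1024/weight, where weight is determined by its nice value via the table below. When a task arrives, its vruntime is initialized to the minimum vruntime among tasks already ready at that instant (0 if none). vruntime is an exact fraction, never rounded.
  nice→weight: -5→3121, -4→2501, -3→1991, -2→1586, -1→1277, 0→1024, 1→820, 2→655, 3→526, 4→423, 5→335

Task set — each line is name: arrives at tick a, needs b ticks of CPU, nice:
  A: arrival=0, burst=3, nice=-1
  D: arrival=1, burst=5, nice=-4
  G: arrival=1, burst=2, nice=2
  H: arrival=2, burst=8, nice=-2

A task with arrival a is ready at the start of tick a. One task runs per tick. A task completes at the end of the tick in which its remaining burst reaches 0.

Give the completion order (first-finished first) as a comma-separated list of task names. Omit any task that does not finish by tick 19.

t=0: vr[A=0] → run A
t=1: vr[A=1024/1277 D=1024/1277 G=1024/1277] → run A
t=2: vr[A=2048/1277 D=1024/1277 G=1024/1277 H=1024/1277] → run D
t=3: vr[A=2048/1277 D=3868672/3193777 G=1024/1277 H=1024/1277] → run G
t=4: vr[A=2048/1277 D=3868672/3193777 G=1978368/836435 H=1024/1277] → run H
t=5: vr[A=2048/1277 D=3868672/3193777 G=1978368/836435 H=1465856/1012661] → run D
t=6: vr[A=2048/1277 D=5176320/3193777 G=1978368/836435 H=1465856/1012661] → run H
t=7: vr[A=2048/1277 D=5176320/3193777 G=1978368/836435 H=2119680/1012661] → run A
t=8: vr[D=5176320/3193777 G=1978368/836435 H=2119680/1012661] → run D
t=9: vr[D=6483968/3193777 G=1978368/836435 H=2119680/1012661] → run D
t=10: vr[D=7791616/3193777 G=1978368/836435 H=2119680/1012661] → run H
t=11: vr[D=7791616/3193777 G=1978368/836435 H=2773504/1012661] → run G
t=12: vr[D=7791616/3193777 H=2773504/1012661] → run D
t=13: vr[H=2773504/1012661] → run H
t=14: vr[H=3427328/1012661] → run H
t=15: vr[H=4081152/1012661] → run H
t=16: vr[H=4734976/1012661] → run H
t=17: vr[H=5388800/1012661] → run H
t=18: (idle)
t=19: (idle)

completion order = A, G, D, H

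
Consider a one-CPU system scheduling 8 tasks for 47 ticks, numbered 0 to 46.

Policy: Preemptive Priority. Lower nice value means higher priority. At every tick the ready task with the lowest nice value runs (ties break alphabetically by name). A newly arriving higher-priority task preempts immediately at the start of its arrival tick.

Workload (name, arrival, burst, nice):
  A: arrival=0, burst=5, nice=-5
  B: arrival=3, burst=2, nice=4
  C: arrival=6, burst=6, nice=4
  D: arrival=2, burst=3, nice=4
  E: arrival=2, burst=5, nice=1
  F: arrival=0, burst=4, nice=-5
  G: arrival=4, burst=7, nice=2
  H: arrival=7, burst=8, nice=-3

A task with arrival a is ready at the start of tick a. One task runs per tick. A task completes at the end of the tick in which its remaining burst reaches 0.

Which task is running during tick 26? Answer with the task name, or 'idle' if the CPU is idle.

t=0: ready={A,F} → run A
t=1: ready={A,F} → run A
t=2: ready={A,D,E,F} → run A
t=3: ready={A,B,D,E,F} → run A
t=4: ready={A,B,D,E,F,G} → run A
t=5: ready={B,D,E,F,G} → run F
t=6: ready={B,C,D,E,F,G} → run F
t=7: ready={B,C,D,E,F,G,H} → run F
t=8: ready={B,C,D,E,F,G,H} → run F
t=9: ready={B,C,D,E,G,H} → run H
t=10: ready={B,C,D,E,G,H} → run H
t=11: ready={B,C,D,E,G,H} → run H
t=12: ready={B,C,D,E,G,H} → run H
t=13: ready={B,C,D,E,G,H} → run H
t=14: ready={B,C,D,E,G,H} → run H
t=15: ready={B,C,D,E,G,H} → run H
t=16: ready={B,C,D,E,G,H} → run H
t=17: ready={B,C,D,E,G} → run E
t=18: ready={B,C,D,E,G} → run E
t=19: ready={B,C,D,E,G} → run E
t=20: ready={B,C,D,E,G} → run E
t=21: ready={B,C,D,E,G} → run E
t=22: ready={B,C,D,G} → run G
t=23: ready={B,C,D,G} → run G
t=24: ready={B,C,D,G} → run G
t=25: ready={B,C,D,G} → run G
t=26: ready={B,C,D,G} → run G
t=27: ready={B,C,D,G} → run G
t=28: ready={B,C,D,G} → run G
t=29: ready={B,C,D} → run B
t=30: ready={B,C,D} → run B
t=31: ready={C,D} → run C
t=32: ready={C,D} → run C
t=33: ready={C,D} → run C
t=34: ready={C,D} → run C
t=35: ready={C,D} → run C
t=36: ready={C,D} → run C
t=37: ready={D} → run D
t=38: ready={D} → run D
t=39: ready={D} → run D
t=40: (idle)
t=41: (idle)
t=42: (idle)
t=43: (idle)
t=44: (idle)
t=45: (idle)
t=46: (idle)

running at tick 26 = G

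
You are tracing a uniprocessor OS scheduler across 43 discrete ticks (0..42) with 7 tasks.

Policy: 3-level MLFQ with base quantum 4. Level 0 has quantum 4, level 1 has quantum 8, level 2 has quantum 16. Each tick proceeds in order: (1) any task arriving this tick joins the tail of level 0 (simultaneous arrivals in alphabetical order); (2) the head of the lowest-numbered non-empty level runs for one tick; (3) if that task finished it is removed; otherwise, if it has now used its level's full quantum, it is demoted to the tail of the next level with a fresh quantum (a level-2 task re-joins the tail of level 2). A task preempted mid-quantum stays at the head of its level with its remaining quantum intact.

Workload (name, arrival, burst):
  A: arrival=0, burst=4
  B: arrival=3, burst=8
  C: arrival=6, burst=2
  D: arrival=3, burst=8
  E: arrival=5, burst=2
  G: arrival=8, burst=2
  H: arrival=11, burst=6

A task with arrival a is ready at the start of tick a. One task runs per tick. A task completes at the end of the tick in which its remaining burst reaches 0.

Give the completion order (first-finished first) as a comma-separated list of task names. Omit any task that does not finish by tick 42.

t=0: L0/L1/L2 = A/-/- → run A
t=1: L0/L1/L2 = A/-/- → run A
t=2: L0/L1/L2 = A/-/- → run A
t=3: L0/L1/L2 = ABD/-/- → run A
t=4: L0/L1/L2 = BD/-/- → run B
t=5: L0/L1/L2 = BDE/-/- → run B
t=6: L0/L1/L2 = BDEC/-/- → run B
t=7: L0/L1/L2 = BDEC/-/- → run B
t=8: L0/L1/L2 = DECG/B/- → run D
t=9: L0/L1/L2 = DECG/B/- → run D
t=10: L0/L1/L2 = DECG/B/- → run D
t=11: L0/L1/L2 = DECGH/B/- → run D
t=12: L0/L1/L2 = ECGH/BD/- → run E
t=13: L0/L1/L2 = ECGH/BD/- → run E
t=14: L0/L1/L2 = CGH/BD/- → run C
t=15: L0/L1/L2 = CGH/BD/- → run C
t=16: L0/L1/L2 = GH/BD/- → run G
t=17: L0/L1/L2 = GH/BD/- → run G
t=18: L0/L1/L2 = H/BD/- → run H
t=19: L0/L1/L2 = H/BD/- → run H
t=20: L0/L1/L2 = H/BD/- → run H
t=21: L0/L1/L2 = H/BD/- → run H
t=22: L0/L1/L2 = -/BDH/- → run B
t=23: L0/L1/L2 = -/BDH/- → run B
t=24: L0/L1/L2 = -/BDH/- → run B
t=25: L0/L1/L2 = -/BDH/- → run B
t=26: L0/L1/L2 = -/DH/- → run D
t=27: L0/L1/L2 = -/DH/- → run D
t=28: L0/L1/L2 = -/DH/- → run D
t=29: L0/L1/L2 = -/DH/- → run D
t=30: L0/L1/L2 = -/H/- → run H
t=31: L0/L1/L2 = -/H/- → run H
t=32: (idle)
t=33: (idle)
t=34: (idle)
t=35: (idle)
t=36: (idle)
t=37: (idle)
t=38: (idle)
t=39: (idle)
t=40: (idle)
t=41: (idle)
t=42: (idle)

completion order = A, E, C, G, B, D, H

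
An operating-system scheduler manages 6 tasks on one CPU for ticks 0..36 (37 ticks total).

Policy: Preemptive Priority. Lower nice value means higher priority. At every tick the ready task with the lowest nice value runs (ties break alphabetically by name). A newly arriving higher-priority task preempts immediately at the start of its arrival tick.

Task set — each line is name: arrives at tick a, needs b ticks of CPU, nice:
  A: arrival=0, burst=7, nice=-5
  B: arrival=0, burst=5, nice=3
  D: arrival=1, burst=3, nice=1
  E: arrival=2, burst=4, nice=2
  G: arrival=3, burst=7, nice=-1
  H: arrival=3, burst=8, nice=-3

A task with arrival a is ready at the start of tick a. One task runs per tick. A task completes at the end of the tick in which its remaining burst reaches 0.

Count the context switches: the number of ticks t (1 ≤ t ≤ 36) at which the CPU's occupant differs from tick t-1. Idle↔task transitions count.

t=0: ready={A,B} → run A
t=1: ready={A,B,D} → run A
t=2: ready={A,B,D,E} → run A
t=3: ready={A,B,D,E,G,H} → run A
t=4: ready={A,B,D,E,G,H} → run A
t=5: ready={A,B,D,E,G,H} → run A
t=6: ready={A,B,D,E,G,H} → run A
t=7: ready={B,D,E,G,H} → run H
t=8: ready={B,D,E,G,H} → run H
t=9: ready={B,D,E,G,H} → run H
t=10: ready={B,D,E,G,H} → run H
t=11: ready={B,D,E,G,H} → run H
t=12: ready={B,D,E,G,H} → run H
t=13: ready={B,D,E,G,H} → run H
t=14: ready={B,D,E,G,H} → run H
t=15: ready={B,D,E,G} → run G
t=16: ready={B,D,E,G} → run G
t=17: ready={B,D,E,G} → run G
t=18: ready={B,D,E,G} → run G
t=19: ready={B,D,E,G} → run G
t=20: ready={B,D,E,G} → run G
t=21: ready={B,D,E,G} → run G
t=22: ready={B,D,E} → run D
t=23: ready={B,D,E} → run D
t=24: ready={B,D,E} → run D
t=25: ready={B,E} → run E
t=26: ready={B,E} → run E
t=27: ready={B,E} → run E
t=28: ready={B,E} → run E
t=29: ready={B} → run B
t=30: ready={B} → run B
t=31: ready={B} → run B
t=32: ready={B} → run B
t=33: ready={B} → run B
t=34: (idle)
t=35: (idle)
t=36: (idle)

context switches = 6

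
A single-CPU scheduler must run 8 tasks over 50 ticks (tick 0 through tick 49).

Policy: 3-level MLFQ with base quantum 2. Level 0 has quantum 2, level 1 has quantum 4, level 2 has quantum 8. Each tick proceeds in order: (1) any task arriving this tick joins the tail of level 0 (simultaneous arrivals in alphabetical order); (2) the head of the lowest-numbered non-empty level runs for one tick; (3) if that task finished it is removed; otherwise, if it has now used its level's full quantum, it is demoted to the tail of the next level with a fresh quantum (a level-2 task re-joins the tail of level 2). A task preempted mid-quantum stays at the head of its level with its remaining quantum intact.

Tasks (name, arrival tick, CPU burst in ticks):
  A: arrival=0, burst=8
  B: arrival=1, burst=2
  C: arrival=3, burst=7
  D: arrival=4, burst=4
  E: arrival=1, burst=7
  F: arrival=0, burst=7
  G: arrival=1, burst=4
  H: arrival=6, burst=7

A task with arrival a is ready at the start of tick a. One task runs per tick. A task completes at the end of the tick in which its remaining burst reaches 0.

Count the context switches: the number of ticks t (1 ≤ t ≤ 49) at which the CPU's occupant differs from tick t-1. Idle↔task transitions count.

t=0: L0/L1/L2 = AF/-/- → run A
t=1: L0/L1/L2 = AFBEG/-/- → run A
t=2: L0/L1/L2 = FBEG/A/- → run F
t=3: L0/L1/L2 = FBEGC/A/- → run F
t=4: L0/L1/L2 = BEGCD/AF/- → run B
t=5: L0/L1/L2 = BEGCD/AF/- → run B
t=6: L0/L1/L2 = EGCDH/AF/- → run E
t=7: L0/L1/L2 = EGCDH/AF/- → run E
t=8: L0/L1/L2 = GCDH/AFE/- → run G
t=9: L0/L1/L2 = GCDH/AFE/- → run G
t=10: L0/L1/L2 = CDH/AFEG/- → run C
t=11: L0/L1/L2 = CDH/AFEG/- → run C
t=12: L0/L1/L2 = DH/AFEGC/- → run D
t=13: L0/L1/L2 = DH/AFEGC/- → run D
t=14: L0/L1/L2 = H/AFEGCD/- → run H
t=15: L0/L1/L2 = H/AFEGCD/- → run H
t=16: L0/L1/L2 = -/AFEGCDH/- → run A
t=17: L0/L1/L2 = -/AFEGCDH/- → run A
t=18: L0/L1/L2 = -/AFEGCDH/- → run A
t=19: L0/L1/L2 = -/AFEGCDH/- → run A
t=20: L0/L1/L2 = -/FEGCDH/A → run F
t=21: L0/L1/L2 = -/FEGCDH/A → run F
t=22: L0/L1/L2 = -/FEGCDH/A → run F
t=23: L0/L1/L2 = -/FEGCDH/A → run F
t=24: L0/L1/L2 = -/EGCDH/AF → run E
t=25: L0/L1/L2 = -/EGCDH/AF → run E
t=26: L0/L1/L2 = -/EGCDH/AF → run E
t=27: L0/L1/L2 = -/EGCDH/AF → run E
t=28: L0/L1/L2 = -/GCDH/AFE → run G
t=29: L0/L1/L2 = -/GCDH/AFE → run G
t=30: L0/L1/L2 = -/CDH/AFE → run C
t=31: L0/L1/L2 = -/CDH/AFE → run C
t=32: L0/L1/L2 = -/CDH/AFE → run C
t=33: L0/L1/L2 = -/CDH/AFE → run C
t=34: L0/L1/L2 = -/DH/AFEC → run D
t=35: L0/L1/L2 = -/DH/AFEC → run D
t=36: L0/L1/L2 = -/H/AFEC → run H
t=37: L0/L1/L2 = -/H/AFEC → run H
t=38: L0/L1/L2 = -/H/AFEC → run H
t=39: L0/L1/L2 = -/H/AFEC → run H
t=40: L0/L1/L2 = -/-/AFECH → run A
t=41: L0/L1/L2 = -/-/AFECH → run A
t=42: L0/L1/L2 = -/-/FECH → run F
t=43: L0/L1/L2 = -/-/ECH → run E
t=44: L0/L1/L2 = -/-/CH → run C
t=45: L0/L1/L2 = -/-/H → run H
t=46: (idle)
t=47: (idle)
t=48: (idle)
t=49: (idle)

context switches = 20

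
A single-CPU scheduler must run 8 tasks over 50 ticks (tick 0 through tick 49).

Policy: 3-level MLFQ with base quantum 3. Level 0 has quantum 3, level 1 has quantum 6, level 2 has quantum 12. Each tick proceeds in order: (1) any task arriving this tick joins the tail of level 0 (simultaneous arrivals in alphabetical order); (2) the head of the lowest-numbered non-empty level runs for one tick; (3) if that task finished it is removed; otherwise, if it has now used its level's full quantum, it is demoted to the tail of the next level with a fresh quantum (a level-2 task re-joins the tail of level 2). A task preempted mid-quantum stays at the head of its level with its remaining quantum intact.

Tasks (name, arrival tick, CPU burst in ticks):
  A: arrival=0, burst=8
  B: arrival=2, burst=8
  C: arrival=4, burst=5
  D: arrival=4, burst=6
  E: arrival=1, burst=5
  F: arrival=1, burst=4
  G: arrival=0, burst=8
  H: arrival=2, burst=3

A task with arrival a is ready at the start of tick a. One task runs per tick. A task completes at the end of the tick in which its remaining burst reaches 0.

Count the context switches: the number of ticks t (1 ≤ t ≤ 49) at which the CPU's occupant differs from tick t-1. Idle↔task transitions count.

context switches = 15

t=0: L0/L1/L2 = AG/-/- → run A
t=1: L0/L1/L2 = AGEF/-/- → run A
t=2: L0/L1/L2 = AGEFBH/-/- → run A
t=3: L0/L1/L2 = GEFBH/A/- → run G
t=4: L0/L1/L2 = GEFBHCD/A/- → run G
t=5: L0/L1/L2 = GEFBHCD/A/- → run G
t=6: L0/L1/L2 = EFBHCD/AG/- → run E
t=7: L0/L1/L2 = EFBHCD/AG/- → run E
t=8: L0/L1/L2 = EFBHCD/AG/- → run E
t=9: L0/L1/L2 = FBHCD/AGE/- → run F
t=10: L0/L1/L2 = FBHCD/AGE/- → run F
t=11: L0/L1/L2 = FBHCD/AGE/- → run F
t=12: L0/L1/L2 = BHCD/AGEF/- → run B
t=13: L0/L1/L2 = BHCD/AGEF/- → run B
t=14: L0/L1/L2 = BHCD/AGEF/- → run B
t=15: L0/L1/L2 = HCD/AGEFB/- → run H
t=16: L0/L1/L2 = HCD/AGEFB/- → run H
t=17: L0/L1/L2 = HCD/AGEFB/- → run H
t=18: L0/L1/L2 = CD/AGEFB/- → run C
t=19: L0/L1/L2 = CD/AGEFB/- → run C
t=20: L0/L1/L2 = CD/AGEFB/- → run C
t=21: L0/L1/L2 = D/AGEFBC/- → run D
t=22: L0/L1/L2 = D/AGEFBC/- → run D
t=23: L0/L1/L2 = D/AGEFBC/- → run D
t=24: L0/L1/L2 = -/AGEFBCD/- → run A
t=25: L0/L1/L2 = -/AGEFBCD/- → run A
t=26: L0/L1/L2 = -/AGEFBCD/- → run A
t=27: L0/L1/L2 = -/AGEFBCD/- → run A
t=28: L0/L1/L2 = -/AGEFBCD/- → run A
t=29: L0/L1/L2 = -/GEFBCD/- → run G
t=30: L0/L1/L2 = -/GEFBCD/- → run G
t=31: L0/L1/L2 = -/GEFBCD/- → run G
t=32: L0/L1/L2 = -/GEFBCD/- → run G
t=33: L0/L1/L2 = -/GEFBCD/- → run G
t=34: L0/L1/L2 = -/EFBCD/- → run E
t=35: L0/L1/L2 = -/EFBCD/- → run E
t=36: L0/L1/L2 = -/FBCD/- → run F
t=37: L0/L1/L2 = -/BCD/- → run B
t=38: L0/L1/L2 = -/BCD/- → run B
t=39: L0/L1/L2 = -/BCD/- → run B
t=40: L0/L1/L2 = -/BCD/- → run B
t=41: L0/L1/L2 = -/BCD/- → run B
t=42: L0/L1/L2 = -/CD/- → run C
t=43: L0/L1/L2 = -/CD/- → run C
t=44: L0/L1/L2 = -/D/- → run D
t=45: L0/L1/L2 = -/D/- → run D
t=46: L0/L1/L2 = -/D/- → run D
t=47: (idle)
t=48: (idle)
t=49: (idle)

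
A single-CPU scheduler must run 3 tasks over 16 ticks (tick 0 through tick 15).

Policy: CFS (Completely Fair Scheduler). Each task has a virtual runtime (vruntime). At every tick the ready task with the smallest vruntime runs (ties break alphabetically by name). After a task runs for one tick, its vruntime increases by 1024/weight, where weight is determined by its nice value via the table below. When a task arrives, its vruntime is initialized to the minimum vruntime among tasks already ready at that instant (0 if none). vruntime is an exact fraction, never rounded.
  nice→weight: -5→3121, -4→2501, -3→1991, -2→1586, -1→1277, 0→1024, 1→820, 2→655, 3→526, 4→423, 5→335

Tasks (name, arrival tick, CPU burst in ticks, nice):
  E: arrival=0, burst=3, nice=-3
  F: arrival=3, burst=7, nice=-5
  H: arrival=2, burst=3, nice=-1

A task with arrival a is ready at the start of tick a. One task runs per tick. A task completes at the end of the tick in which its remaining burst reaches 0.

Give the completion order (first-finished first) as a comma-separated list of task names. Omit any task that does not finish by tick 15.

completion order = E, H, F

t=0: vr[E=0] → run E
t=1: vr[E=1024/1991] → run E
t=2: vr[E=2048/1991 H=2048/1991] → run E
t=3: vr[F=2048/1991 H=2048/1991] → run F
t=4: vr[F=8430592/6213911 H=2048/1991] → run H
t=5: vr[F=8430592/6213911 H=4654080/2542507] → run F
t=6: vr[F=10469376/6213911 H=4654080/2542507] → run F
t=7: vr[F=12508160/6213911 H=4654080/2542507] → run H
t=8: vr[F=12508160/6213911 H=6692864/2542507] → run F
t=9: vr[F=14546944/6213911 H=6692864/2542507] → run F
t=10: vr[F=16585728/6213911 H=6692864/2542507] → run H
t=11: vr[F=16585728/6213911] → run F
t=12: vr[F=18624512/6213911] → run F
t=13: (idle)
t=14: (idle)
t=15: (idle)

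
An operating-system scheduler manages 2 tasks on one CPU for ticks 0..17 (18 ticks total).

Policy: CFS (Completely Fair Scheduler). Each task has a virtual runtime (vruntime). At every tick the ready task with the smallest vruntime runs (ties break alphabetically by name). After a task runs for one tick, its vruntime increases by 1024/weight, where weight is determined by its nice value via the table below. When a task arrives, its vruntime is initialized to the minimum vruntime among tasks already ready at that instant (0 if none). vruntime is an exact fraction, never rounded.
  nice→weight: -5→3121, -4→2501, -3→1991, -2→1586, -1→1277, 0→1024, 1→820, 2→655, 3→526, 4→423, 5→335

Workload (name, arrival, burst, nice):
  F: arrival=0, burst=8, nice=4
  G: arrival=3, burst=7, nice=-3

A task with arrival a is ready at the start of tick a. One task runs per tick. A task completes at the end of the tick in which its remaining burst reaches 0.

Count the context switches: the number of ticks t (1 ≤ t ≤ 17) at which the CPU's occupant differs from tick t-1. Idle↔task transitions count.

context switches = 5

t=0: vr[F=0] → run F
t=1: vr[F=1024/423] → run F
t=2: vr[F=2048/423] → run F
t=3: vr[F=1024/141 G=1024/141] → run F
t=4: vr[F=4096/423 G=1024/141] → run G
t=5: vr[F=4096/423 G=2183168/280731] → run G
t=6: vr[F=4096/423 G=2327552/280731] → run G
t=7: vr[F=4096/423 G=2471936/280731] → run G
t=8: vr[F=4096/423 G=2616320/280731] → run G
t=9: vr[F=4096/423 G=2760704/280731] → run F
t=10: vr[F=5120/423 G=2760704/280731] → run G
t=11: vr[F=5120/423 G=2905088/280731] → run G
t=12: vr[F=5120/423] → run F
t=13: vr[F=2048/141] → run F
t=14: vr[F=7168/423] → run F
t=15: (idle)
t=16: (idle)
t=17: (idle)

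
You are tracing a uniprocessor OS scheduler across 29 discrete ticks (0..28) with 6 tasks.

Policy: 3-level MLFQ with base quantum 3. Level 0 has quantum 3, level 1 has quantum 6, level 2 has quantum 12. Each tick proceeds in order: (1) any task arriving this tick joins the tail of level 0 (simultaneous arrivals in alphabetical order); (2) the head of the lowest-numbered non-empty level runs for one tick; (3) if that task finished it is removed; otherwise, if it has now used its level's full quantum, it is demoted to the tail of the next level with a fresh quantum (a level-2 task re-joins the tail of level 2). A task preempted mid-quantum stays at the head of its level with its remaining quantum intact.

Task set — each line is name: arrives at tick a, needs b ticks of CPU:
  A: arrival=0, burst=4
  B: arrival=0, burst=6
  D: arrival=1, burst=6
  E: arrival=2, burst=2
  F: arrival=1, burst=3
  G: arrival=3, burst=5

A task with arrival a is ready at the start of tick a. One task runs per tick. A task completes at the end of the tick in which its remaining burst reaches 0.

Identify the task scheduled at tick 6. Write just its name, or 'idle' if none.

t=0: L0/L1/L2 = AB/-/- → run A
t=1: L0/L1/L2 = ABDF/-/- → run A
t=2: L0/L1/L2 = ABDFE/-/- → run A
t=3: L0/L1/L2 = BDFEG/A/- → run B
t=4: L0/L1/L2 = BDFEG/A/- → run B
t=5: L0/L1/L2 = BDFEG/A/- → run B
t=6: L0/L1/L2 = DFEG/AB/- → run D
t=7: L0/L1/L2 = DFEG/AB/- → run D
t=8: L0/L1/L2 = DFEG/AB/- → run D
t=9: L0/L1/L2 = FEG/ABD/- → run F
t=10: L0/L1/L2 = FEG/ABD/- → run F
t=11: L0/L1/L2 = FEG/ABD/- → run F
t=12: L0/L1/L2 = EG/ABD/- → run E
t=13: L0/L1/L2 = EG/ABD/- → run E
t=14: L0/L1/L2 = G/ABD/- → run G
t=15: L0/L1/L2 = G/ABD/- → run G
t=16: L0/L1/L2 = G/ABD/- → run G
t=17: L0/L1/L2 = -/ABDG/- → run A
t=18: L0/L1/L2 = -/BDG/- → run B
t=19: L0/L1/L2 = -/BDG/- → run B
t=20: L0/L1/L2 = -/BDG/- → run B
t=21: L0/L1/L2 = -/DG/- → run D
t=22: L0/L1/L2 = -/DG/- → run D
t=23: L0/L1/L2 = -/DG/- → run D
t=24: L0/L1/L2 = -/G/- → run G
t=25: L0/L1/L2 = -/G/- → run G
t=26: (idle)
t=27: (idle)
t=28: (idle)

running at tick 6 = D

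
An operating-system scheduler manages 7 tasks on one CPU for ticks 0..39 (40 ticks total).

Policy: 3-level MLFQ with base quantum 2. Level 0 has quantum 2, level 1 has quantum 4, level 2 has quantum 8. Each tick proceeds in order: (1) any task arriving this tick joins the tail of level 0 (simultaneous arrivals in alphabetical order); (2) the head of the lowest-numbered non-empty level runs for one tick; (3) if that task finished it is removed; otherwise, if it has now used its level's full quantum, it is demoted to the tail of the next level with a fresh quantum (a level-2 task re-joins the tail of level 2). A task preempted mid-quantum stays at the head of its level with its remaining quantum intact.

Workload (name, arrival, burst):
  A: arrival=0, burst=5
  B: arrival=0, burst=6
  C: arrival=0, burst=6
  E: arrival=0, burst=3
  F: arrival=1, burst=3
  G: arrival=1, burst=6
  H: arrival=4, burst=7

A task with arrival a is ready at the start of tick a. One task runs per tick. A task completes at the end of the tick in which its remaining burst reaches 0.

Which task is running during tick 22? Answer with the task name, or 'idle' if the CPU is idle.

running at tick 22 = C

t=0: L0/L1/L2 = ABCE/-/- → run A
t=1: L0/L1/L2 = ABCEFG/-/- → run A
t=2: L0/L1/L2 = BCEFG/A/- → run B
t=3: L0/L1/L2 = BCEFG/A/- → run B
t=4: L0/L1/L2 = CEFGH/AB/- → run C
t=5: L0/L1/L2 = CEFGH/AB/- → run C
t=6: L0/L1/L2 = EFGH/ABC/- → run E
t=7: L0/L1/L2 = EFGH/ABC/- → run E
t=8: L0/L1/L2 = FGH/ABCE/- → run F
t=9: L0/L1/L2 = FGH/ABCE/- → run F
t=10: L0/L1/L2 = GH/ABCEF/- → run G
t=11: L0/L1/L2 = GH/ABCEF/- → run G
t=12: L0/L1/L2 = H/ABCEFG/- → run H
t=13: L0/L1/L2 = H/ABCEFG/- → run H
t=14: L0/L1/L2 = -/ABCEFGH/- → run A
t=15: L0/L1/L2 = -/ABCEFGH/- → run A
t=16: L0/L1/L2 = -/ABCEFGH/- → run A
t=17: L0/L1/L2 = -/BCEFGH/- → run B
t=18: L0/L1/L2 = -/BCEFGH/- → run B
t=19: L0/L1/L2 = -/BCEFGH/- → run B
t=20: L0/L1/L2 = -/BCEFGH/- → run B
t=21: L0/L1/L2 = -/CEFGH/- → run C
t=22: L0/L1/L2 = -/CEFGH/- → run C
t=23: L0/L1/L2 = -/CEFGH/- → run C
t=24: L0/L1/L2 = -/CEFGH/- → run C
t=25: L0/L1/L2 = -/EFGH/- → run E
t=26: L0/L1/L2 = -/FGH/- → run F
t=27: L0/L1/L2 = -/GH/- → run G
t=28: L0/L1/L2 = -/GH/- → run G
t=29: L0/L1/L2 = -/GH/- → run G
t=30: L0/L1/L2 = -/GH/- → run G
t=31: L0/L1/L2 = -/H/- → run H
t=32: L0/L1/L2 = -/H/- → run H
t=33: L0/L1/L2 = -/H/- → run H
t=34: L0/L1/L2 = -/H/- → run H
t=35: L0/L1/L2 = -/-/H → run H
t=36: (idle)
t=37: (idle)
t=38: (idle)
t=39: (idle)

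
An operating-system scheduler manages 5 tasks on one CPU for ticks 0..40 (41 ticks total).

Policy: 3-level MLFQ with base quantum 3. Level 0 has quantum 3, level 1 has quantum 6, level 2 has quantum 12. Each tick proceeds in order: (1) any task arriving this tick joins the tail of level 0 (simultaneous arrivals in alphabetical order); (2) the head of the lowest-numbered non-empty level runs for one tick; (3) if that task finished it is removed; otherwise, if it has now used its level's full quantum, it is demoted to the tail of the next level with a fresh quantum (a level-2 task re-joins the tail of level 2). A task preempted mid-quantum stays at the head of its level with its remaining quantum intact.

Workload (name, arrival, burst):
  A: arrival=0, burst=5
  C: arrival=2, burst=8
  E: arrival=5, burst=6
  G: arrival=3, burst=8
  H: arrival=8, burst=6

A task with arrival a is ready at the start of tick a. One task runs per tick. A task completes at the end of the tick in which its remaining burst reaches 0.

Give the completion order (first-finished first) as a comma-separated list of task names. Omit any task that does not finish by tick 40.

completion order = A, C, G, E, H

t=0: L0/L1/L2 = A/-/- → run A
t=1: L0/L1/L2 = A/-/- → run A
t=2: L0/L1/L2 = AC/-/- → run A
t=3: L0/L1/L2 = CG/A/- → run C
t=4: L0/L1/L2 = CG/A/- → run C
t=5: L0/L1/L2 = CGE/A/- → run C
t=6: L0/L1/L2 = GE/AC/- → run G
t=7: L0/L1/L2 = GE/AC/- → run G
t=8: L0/L1/L2 = GEH/AC/- → run G
t=9: L0/L1/L2 = EH/ACG/- → run E
t=10: L0/L1/L2 = EH/ACG/- → run E
t=11: L0/L1/L2 = EH/ACG/- → run E
t=12: L0/L1/L2 = H/ACGE/- → run H
t=13: L0/L1/L2 = H/ACGE/- → run H
t=14: L0/L1/L2 = H/ACGE/- → run H
t=15: L0/L1/L2 = -/ACGEH/- → run A
t=16: L0/L1/L2 = -/ACGEH/- → run A
t=17: L0/L1/L2 = -/CGEH/- → run C
t=18: L0/L1/L2 = -/CGEH/- → run C
t=19: L0/L1/L2 = -/CGEH/- → run C
t=20: L0/L1/L2 = -/CGEH/- → run C
t=21: L0/L1/L2 = -/CGEH/- → run C
t=22: L0/L1/L2 = -/GEH/- → run G
t=23: L0/L1/L2 = -/GEH/- → run G
t=24: L0/L1/L2 = -/GEH/- → run G
t=25: L0/L1/L2 = -/GEH/- → run G
t=26: L0/L1/L2 = -/GEH/- → run G
t=27: L0/L1/L2 = -/EH/- → run E
t=28: L0/L1/L2 = -/EH/- → run E
t=29: L0/L1/L2 = -/EH/- → run E
t=30: L0/L1/L2 = -/H/- → run H
t=31: L0/L1/L2 = -/H/- → run H
t=32: L0/L1/L2 = -/H/- → run H
t=33: (idle)
t=34: (idle)
t=35: (idle)
t=36: (idle)
t=37: (idle)
t=38: (idle)
t=39: (idle)
t=40: (idle)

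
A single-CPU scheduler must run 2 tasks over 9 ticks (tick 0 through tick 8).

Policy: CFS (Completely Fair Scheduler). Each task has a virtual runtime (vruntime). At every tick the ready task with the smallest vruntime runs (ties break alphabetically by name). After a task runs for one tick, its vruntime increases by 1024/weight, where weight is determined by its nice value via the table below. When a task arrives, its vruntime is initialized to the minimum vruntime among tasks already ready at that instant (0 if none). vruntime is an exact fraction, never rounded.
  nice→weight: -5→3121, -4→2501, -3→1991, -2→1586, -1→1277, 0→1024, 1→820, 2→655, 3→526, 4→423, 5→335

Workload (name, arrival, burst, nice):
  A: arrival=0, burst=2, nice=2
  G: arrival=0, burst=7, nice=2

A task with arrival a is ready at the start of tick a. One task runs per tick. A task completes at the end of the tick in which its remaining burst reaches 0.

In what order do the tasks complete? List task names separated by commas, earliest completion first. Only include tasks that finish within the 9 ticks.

t=0: vr[A=0 G=0] → run A
t=1: vr[A=1024/655 G=0] → run G
t=2: vr[A=1024/655 G=1024/655] → run A
t=3: vr[G=1024/655] → run G
t=4: vr[G=2048/655] → run G
t=5: vr[G=3072/655] → run G
t=6: vr[G=4096/655] → run G
t=7: vr[G=1024/131] → run G
t=8: vr[G=6144/655] → run G

completion order = A, G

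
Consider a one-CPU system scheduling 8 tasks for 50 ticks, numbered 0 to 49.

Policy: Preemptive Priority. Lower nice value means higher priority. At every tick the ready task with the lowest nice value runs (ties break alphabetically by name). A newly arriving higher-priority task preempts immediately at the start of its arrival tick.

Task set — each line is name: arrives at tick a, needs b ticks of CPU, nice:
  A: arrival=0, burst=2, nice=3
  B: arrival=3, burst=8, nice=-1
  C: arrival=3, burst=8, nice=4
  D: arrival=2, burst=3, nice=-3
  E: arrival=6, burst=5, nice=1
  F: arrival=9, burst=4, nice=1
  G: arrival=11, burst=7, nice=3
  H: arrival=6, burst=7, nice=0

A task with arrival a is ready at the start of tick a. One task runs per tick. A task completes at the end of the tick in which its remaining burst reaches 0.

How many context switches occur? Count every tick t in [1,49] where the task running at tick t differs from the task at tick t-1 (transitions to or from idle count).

context switches = 8

t=0: ready={A} → run A
t=1: ready={A} → run A
t=2: ready={D} → run D
t=3: ready={B,C,D} → run D
t=4: ready={B,C,D} → run D
t=5: ready={B,C} → run B
t=6: ready={B,C,E,H} → run B
t=7: ready={B,C,E,H} → run B
t=8: ready={B,C,E,H} → run B
t=9: ready={B,C,E,F,H} → run B
t=10: ready={B,C,E,F,H} → run B
t=11: ready={B,C,E,F,G,H} → run B
t=12: ready={B,C,E,F,G,H} → run B
t=13: ready={C,E,F,G,H} → run H
t=14: ready={C,E,F,G,H} → run H
t=15: ready={C,E,F,G,H} → run H
t=16: ready={C,E,F,G,H} → run H
t=17: ready={C,E,F,G,H} → run H
t=18: ready={C,E,F,G,H} → run H
t=19: ready={C,E,F,G,H} → run H
t=20: ready={C,E,F,G} → run E
t=21: ready={C,E,F,G} → run E
t=22: ready={C,E,F,G} → run E
t=23: ready={C,E,F,G} → run E
t=24: ready={C,E,F,G} → run E
t=25: ready={C,F,G} → run F
t=26: ready={C,F,G} → run F
t=27: ready={C,F,G} → run F
t=28: ready={C,F,G} → run F
t=29: ready={C,G} → run G
t=30: ready={C,G} → run G
t=31: ready={C,G} → run G
t=32: ready={C,G} → run G
t=33: ready={C,G} → run G
t=34: ready={C,G} → run G
t=35: ready={C,G} → run G
t=36: ready={C} → run C
t=37: ready={C} → run C
t=38: ready={C} → run C
t=39: ready={C} → run C
t=40: ready={C} → run C
t=41: ready={C} → run C
t=42: ready={C} → run C
t=43: ready={C} → run C
t=44: (idle)
t=45: (idle)
t=46: (idle)
t=47: (idle)
t=48: (idle)
t=49: (idle)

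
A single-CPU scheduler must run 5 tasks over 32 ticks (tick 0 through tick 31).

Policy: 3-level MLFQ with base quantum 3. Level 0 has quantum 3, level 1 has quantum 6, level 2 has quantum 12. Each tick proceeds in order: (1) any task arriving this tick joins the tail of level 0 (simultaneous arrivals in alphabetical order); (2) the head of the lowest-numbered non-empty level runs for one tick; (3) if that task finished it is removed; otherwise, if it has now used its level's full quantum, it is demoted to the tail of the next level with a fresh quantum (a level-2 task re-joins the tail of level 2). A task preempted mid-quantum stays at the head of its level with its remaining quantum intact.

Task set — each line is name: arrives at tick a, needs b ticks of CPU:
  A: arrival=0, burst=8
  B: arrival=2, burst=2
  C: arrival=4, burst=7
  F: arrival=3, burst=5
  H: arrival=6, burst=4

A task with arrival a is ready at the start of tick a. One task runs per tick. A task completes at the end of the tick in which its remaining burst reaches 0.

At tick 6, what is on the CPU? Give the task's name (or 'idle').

t=0: L0/L1/L2 = A/-/- → run A
t=1: L0/L1/L2 = A/-/- → run A
t=2: L0/L1/L2 = AB/-/- → run A
t=3: L0/L1/L2 = BF/A/- → run B
t=4: L0/L1/L2 = BFC/A/- → run B
t=5: L0/L1/L2 = FC/A/- → run F
t=6: L0/L1/L2 = FCH/A/- → run F
t=7: L0/L1/L2 = FCH/A/- → run F
t=8: L0/L1/L2 = CH/AF/- → run C
t=9: L0/L1/L2 = CH/AF/- → run C
t=10: L0/L1/L2 = CH/AF/- → run C
t=11: L0/L1/L2 = H/AFC/- → run H
t=12: L0/L1/L2 = H/AFC/- → run H
t=13: L0/L1/L2 = H/AFC/- → run H
t=14: L0/L1/L2 = -/AFCH/- → run A
t=15: L0/L1/L2 = -/AFCH/- → run A
t=16: L0/L1/L2 = -/AFCH/- → run A
t=17: L0/L1/L2 = -/AFCH/- → run A
t=18: L0/L1/L2 = -/AFCH/- → run A
t=19: L0/L1/L2 = -/FCH/- → run F
t=20: L0/L1/L2 = -/FCH/- → run F
t=21: L0/L1/L2 = -/CH/- → run C
t=22: L0/L1/L2 = -/CH/- → run C
t=23: L0/L1/L2 = -/CH/- → run C
t=24: L0/L1/L2 = -/CH/- → run C
t=25: L0/L1/L2 = -/H/- → run H
t=26: (idle)
t=27: (idle)
t=28: (idle)
t=29: (idle)
t=30: (idle)
t=31: (idle)

running at tick 6 = F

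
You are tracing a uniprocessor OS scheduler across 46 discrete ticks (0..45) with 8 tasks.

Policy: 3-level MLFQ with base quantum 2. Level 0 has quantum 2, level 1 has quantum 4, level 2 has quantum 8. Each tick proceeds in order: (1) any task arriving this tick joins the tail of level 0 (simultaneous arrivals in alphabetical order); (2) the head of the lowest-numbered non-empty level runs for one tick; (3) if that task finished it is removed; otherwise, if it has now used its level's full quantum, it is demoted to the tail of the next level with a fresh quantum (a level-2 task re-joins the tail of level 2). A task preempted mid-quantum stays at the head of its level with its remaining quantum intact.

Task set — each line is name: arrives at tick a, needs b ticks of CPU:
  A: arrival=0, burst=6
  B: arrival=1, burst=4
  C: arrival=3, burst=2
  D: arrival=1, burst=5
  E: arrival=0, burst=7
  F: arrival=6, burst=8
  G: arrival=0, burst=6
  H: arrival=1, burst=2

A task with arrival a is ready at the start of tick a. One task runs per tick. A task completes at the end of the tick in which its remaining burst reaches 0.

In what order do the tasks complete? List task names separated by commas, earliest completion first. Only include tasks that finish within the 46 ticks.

completion order = H, C, A, G, B, D, E, F

t=0: L0/L1/L2 = AEG/-/- → run A
t=1: L0/L1/L2 = AEGBDH/-/- → run A
t=2: L0/L1/L2 = EGBDH/A/- → run E
t=3: L0/L1/L2 = EGBDHC/A/- → run E
t=4: L0/L1/L2 = GBDHC/AE/- → run G
t=5: L0/L1/L2 = GBDHC/AE/- → run G
t=6: L0/L1/L2 = BDHCF/AEG/- → run B
t=7: L0/L1/L2 = BDHCF/AEG/- → run B
t=8: L0/L1/L2 = DHCF/AEGB/- → run D
t=9: L0/L1/L2 = DHCF/AEGB/- → run D
t=10: L0/L1/L2 = HCF/AEGBD/- → run H
t=11: L0/L1/L2 = HCF/AEGBD/- → run H
t=12: L0/L1/L2 = CF/AEGBD/- → run C
t=13: L0/L1/L2 = CF/AEGBD/- → run C
t=14: L0/L1/L2 = F/AEGBD/- → run F
t=15: L0/L1/L2 = F/AEGBD/- → run F
t=16: L0/L1/L2 = -/AEGBDF/- → run A
t=17: L0/L1/L2 = -/AEGBDF/- → run A
t=18: L0/L1/L2 = -/AEGBDF/- → run A
t=19: L0/L1/L2 = -/AEGBDF/- → run A
t=20: L0/L1/L2 = -/EGBDF/- → run E
t=21: L0/L1/L2 = -/EGBDF/- → run E
t=22: L0/L1/L2 = -/EGBDF/- → run E
t=23: L0/L1/L2 = -/EGBDF/- → run E
t=24: L0/L1/L2 = -/GBDF/E → run G
t=25: L0/L1/L2 = -/GBDF/E → run G
t=26: L0/L1/L2 = -/GBDF/E → run G
t=27: L0/L1/L2 = -/GBDF/E → run G
t=28: L0/L1/L2 = -/BDF/E → run B
t=29: L0/L1/L2 = -/BDF/E → run B
t=30: L0/L1/L2 = -/DF/E → run D
t=31: L0/L1/L2 = -/DF/E → run D
t=32: L0/L1/L2 = -/DF/E → run D
t=33: L0/L1/L2 = -/F/E → run F
t=34: L0/L1/L2 = -/F/E → run F
t=35: L0/L1/L2 = -/F/E → run F
t=36: L0/L1/L2 = -/F/E → run F
t=37: L0/L1/L2 = -/-/EF → run E
t=38: L0/L1/L2 = -/-/F → run F
t=39: L0/L1/L2 = -/-/F → run F
t=40: (idle)
t=41: (idle)
t=42: (idle)
t=43: (idle)
t=44: (idle)
t=45: (idle)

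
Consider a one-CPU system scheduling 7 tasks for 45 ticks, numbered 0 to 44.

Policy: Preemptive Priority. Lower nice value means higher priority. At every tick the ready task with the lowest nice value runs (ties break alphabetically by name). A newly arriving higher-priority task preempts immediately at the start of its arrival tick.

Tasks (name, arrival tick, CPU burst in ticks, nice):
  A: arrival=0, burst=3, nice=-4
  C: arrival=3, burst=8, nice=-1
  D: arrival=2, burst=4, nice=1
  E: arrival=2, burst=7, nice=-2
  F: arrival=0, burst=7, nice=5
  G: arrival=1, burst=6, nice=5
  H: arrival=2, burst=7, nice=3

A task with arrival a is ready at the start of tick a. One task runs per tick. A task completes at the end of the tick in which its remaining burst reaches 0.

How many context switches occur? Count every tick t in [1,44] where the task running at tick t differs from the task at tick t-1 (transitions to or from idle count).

context switches = 7

t=0: ready={A,F} → run A
t=1: ready={A,F,G} → run A
t=2: ready={A,D,E,F,G,H} → run A
t=3: ready={C,D,E,F,G,H} → run E
t=4: ready={C,D,E,F,G,H} → run E
t=5: ready={C,D,E,F,G,H} → run E
t=6: ready={C,D,E,F,G,H} → run E
t=7: ready={C,D,E,F,G,H} → run E
t=8: ready={C,D,E,F,G,H} → run E
t=9: ready={C,D,E,F,G,H} → run E
t=10: ready={C,D,F,G,H} → run C
t=11: ready={C,D,F,G,H} → run C
t=12: ready={C,D,F,G,H} → run C
t=13: ready={C,D,F,G,H} → run C
t=14: ready={C,D,F,G,H} → run C
t=15: ready={C,D,F,G,H} → run C
t=16: ready={C,D,F,G,H} → run C
t=17: ready={C,D,F,G,H} → run C
t=18: ready={D,F,G,H} → run D
t=19: ready={D,F,G,H} → run D
t=20: ready={D,F,G,H} → run D
t=21: ready={D,F,G,H} → run D
t=22: ready={F,G,H} → run H
t=23: ready={F,G,H} → run H
t=24: ready={F,G,H} → run H
t=25: ready={F,G,H} → run H
t=26: ready={F,G,H} → run H
t=27: ready={F,G,H} → run H
t=28: ready={F,G,H} → run H
t=29: ready={F,G} → run F
t=30: ready={F,G} → run F
t=31: ready={F,G} → run F
t=32: ready={F,G} → run F
t=33: ready={F,G} → run F
t=34: ready={F,G} → run F
t=35: ready={F,G} → run F
t=36: ready={G} → run G
t=37: ready={G} → run G
t=38: ready={G} → run G
t=39: ready={G} → run G
t=40: ready={G} → run G
t=41: ready={G} → run G
t=42: (idle)
t=43: (idle)
t=44: (idle)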